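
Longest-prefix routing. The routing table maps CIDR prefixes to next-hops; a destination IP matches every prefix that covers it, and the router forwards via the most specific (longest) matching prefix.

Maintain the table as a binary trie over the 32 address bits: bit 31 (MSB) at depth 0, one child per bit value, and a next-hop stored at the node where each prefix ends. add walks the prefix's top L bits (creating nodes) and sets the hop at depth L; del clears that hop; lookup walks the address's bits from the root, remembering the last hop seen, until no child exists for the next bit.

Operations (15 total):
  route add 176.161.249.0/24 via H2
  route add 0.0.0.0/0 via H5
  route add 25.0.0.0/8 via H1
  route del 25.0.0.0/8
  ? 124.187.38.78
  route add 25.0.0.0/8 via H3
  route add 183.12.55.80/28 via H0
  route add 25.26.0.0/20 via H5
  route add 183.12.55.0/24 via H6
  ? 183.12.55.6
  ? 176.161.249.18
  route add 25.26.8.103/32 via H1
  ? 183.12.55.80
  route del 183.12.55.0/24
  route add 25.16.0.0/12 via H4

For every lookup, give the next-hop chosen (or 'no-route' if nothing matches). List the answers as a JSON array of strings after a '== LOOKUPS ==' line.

Process each operation:
  add 176.161.249.0/24 -> H2 at depth 24
  add 0.0.0.0/0 -> H5 at depth 0
  add 25.0.0.0/8 -> H1 at depth 8
  - 25.0.0.0/8 clear@8
  Q 124.187.38.78: descend 0 ; hops seen [H5] ; pick H5
  add 25.0.0.0/8 -> H3 at depth 8
  add 183.12.55.80/28 -> H0 at depth 28
  add 25.26.0.0/20 -> H5 at depth 20
  add 183.12.55.0/24 -> H6 at depth 24
  Q 183.12.55.6: descend 1011011100001100001101110 ; hops seen [H5,H6] ; pick H6
  Q 176.161.249.18: descend 101100001010000111111001 ; hops seen [H5,H2] ; pick H2
  add 25.26.8.103/32 -> H1 at depth 32
  Q 183.12.55.80: descend 1011011100001100001101110101 ; hops seen [H5,H6,H0] ; pick H0
  - 183.12.55.0/24 clear@24
  add 25.16.0.0/12 -> H4 at depth 12

== LOOKUPS ==
["H5","H6","H2","H0"]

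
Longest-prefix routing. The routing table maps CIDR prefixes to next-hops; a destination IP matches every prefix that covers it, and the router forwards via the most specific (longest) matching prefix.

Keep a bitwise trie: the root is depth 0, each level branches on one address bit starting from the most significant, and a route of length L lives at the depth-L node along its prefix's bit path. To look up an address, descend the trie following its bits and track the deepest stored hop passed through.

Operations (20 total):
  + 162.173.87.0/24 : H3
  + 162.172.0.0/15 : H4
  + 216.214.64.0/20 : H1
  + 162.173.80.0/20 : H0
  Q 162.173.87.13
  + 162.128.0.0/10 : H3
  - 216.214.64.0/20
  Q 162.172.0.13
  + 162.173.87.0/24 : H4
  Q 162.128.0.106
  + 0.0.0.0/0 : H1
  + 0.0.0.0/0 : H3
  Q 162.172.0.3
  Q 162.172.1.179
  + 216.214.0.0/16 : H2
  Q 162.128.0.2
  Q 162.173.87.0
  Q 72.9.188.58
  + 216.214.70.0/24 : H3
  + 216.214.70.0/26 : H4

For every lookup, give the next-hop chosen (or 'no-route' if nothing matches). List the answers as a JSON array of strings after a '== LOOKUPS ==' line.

Trace:
  add 162.173.87.0/24 -> H3 at depth 24
  add 162.172.0.0/15 -> H4 at depth 15
  add 216.214.64.0/20 -> H1 at depth 20
  add 162.173.80.0/20 -> H0 at depth 20
  lookup 162.173.87.13: bits 101000101010110101010111 walk d0:-→d1:-→d2:-→d3:-→d4:-→d5:-→d6:-→d7:-→d8:-→d9:-→d10:-→d11:-→d12:-→d13:-→d14:-→d15:H4→d16:-→d17:-→d18:-→d19:-→d20:H0→d21:-→d22:-→d23:-→d24:H3 -> H3
  add 162.128.0.0/10 -> H3 at depth 10
  - 216.214.64.0/20 clear@20
  lookup 162.172.0.13: bits 101000101010110 walk d0:-→d1:-→d2:-→d3:-→d4:-→d5:-→d6:-→d7:-→d8:-→d9:-→d10:H3→d11:-→d12:-→d13:-→d14:-→d15:H4 -> H4
  add 162.173.87.0/24 -> H4 at depth 24
  lookup 162.128.0.106: bits 1010001010 walk d0:-→d1:-→d2:-→d3:-→d4:-→d5:-→d6:-→d7:-→d8:-→d9:-→d10:H3 -> H3
  add 0.0.0.0/0 -> H1 at depth 0
  add 0.0.0.0/0 -> H3 at depth 0
  lookup 162.172.0.3: bits 101000101010110 walk d0:H3→d1:-→d2:-→d3:-→d4:-→d5:-→d6:-→d7:-→d8:-→d9:-→d10:H3→d11:-→d12:-→d13:-→d14:-→d15:H4 -> H4
  lookup 162.172.1.179: bits 101000101010110 walk d0:H3→d1:-→d2:-→d3:-→d4:-→d5:-→d6:-→d7:-→d8:-→d9:-→d10:H3→d11:-→d12:-→d13:-→d14:-→d15:H4 -> H4
  add 216.214.0.0/16 -> H2 at depth 16
  lookup 162.128.0.2: bits 1010001010 walk d0:H3→d1:-→d2:-→d3:-→d4:-→d5:-→d6:-→d7:-→d8:-→d9:-→d10:H3 -> H3
  lookup 162.173.87.0: bits 101000101010110101010111 walk d0:H3→d1:-→d2:-→d3:-→d4:-→d5:-→d6:-→d7:-→d8:-→d9:-→d10:H3→d11:-→d12:-→d13:-→d14:-→d15:H4→d16:-→d17:-→d18:-→d19:-→d20:H0→d21:-→d22:-→d23:-→d24:H4 -> H4
  lookup 72.9.188.58: bits ε walk d0:H3 -> H3
  add 216.214.70.0/24 -> H3 at depth 24
  add 216.214.70.0/26 -> H4 at depth 26

== LOOKUPS ==
["H3","H4","H3","H4","H4","H3","H4","H3"]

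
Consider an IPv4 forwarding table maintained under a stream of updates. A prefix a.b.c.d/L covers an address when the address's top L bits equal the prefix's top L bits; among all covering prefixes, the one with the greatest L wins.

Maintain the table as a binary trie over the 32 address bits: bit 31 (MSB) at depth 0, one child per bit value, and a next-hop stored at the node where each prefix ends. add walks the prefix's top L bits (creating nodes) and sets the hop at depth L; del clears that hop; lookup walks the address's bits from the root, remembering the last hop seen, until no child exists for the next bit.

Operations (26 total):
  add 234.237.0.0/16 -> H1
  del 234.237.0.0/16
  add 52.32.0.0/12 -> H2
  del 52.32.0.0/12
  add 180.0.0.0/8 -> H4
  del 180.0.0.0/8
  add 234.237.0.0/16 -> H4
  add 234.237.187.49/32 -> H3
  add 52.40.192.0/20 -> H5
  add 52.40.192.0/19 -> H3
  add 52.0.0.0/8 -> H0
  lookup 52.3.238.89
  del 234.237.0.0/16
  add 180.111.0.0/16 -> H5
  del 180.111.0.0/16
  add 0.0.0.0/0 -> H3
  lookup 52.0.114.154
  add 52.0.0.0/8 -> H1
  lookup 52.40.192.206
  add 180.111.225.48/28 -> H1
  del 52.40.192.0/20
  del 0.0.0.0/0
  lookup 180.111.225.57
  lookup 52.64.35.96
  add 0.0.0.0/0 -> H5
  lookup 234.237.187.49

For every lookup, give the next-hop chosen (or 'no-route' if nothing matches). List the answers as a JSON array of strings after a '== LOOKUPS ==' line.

Process each operation:
  + 234.237.0.0/16 (H1) depth=16
  - 234.237.0.0/16 clear@16
  + 52.32.0.0/12 (H2) depth=12
  - 52.32.0.0/12 clear@12
  + 180.0.0.0/8 (H4) depth=8
  - 180.0.0.0/8 clear@8
  + 234.237.0.0/16 (H4) depth=16
  + 234.237.187.49/32 (H3) depth=32
  + 52.40.192.0/20 (H5) depth=20
  + 52.40.192.0/19 (H3) depth=19
  + 52.0.0.0/8 (H0) depth=8
  Q 52.3.238.89: descend 0011010000 ; hops seen [H0] ; pick H0
  - 234.237.0.0/16 clear@16
  + 180.111.0.0/16 (H5) depth=16
  - 180.111.0.0/16 clear@16
  + 0.0.0.0/0 (H3) depth=0
  Q 52.0.114.154: descend 0011010000 ; hops seen [H3,H0] ; pick H0
  + 52.0.0.0/8 (H1) depth=8
  Q 52.40.192.206: descend 00110100001010001100 ; hops seen [H3,H1,H3,H5] ; pick H5
  + 180.111.225.48/28 (H1) depth=28
  - 52.40.192.0/20 clear@20
  - 0.0.0.0/0 clear@0
  Q 180.111.225.57: descend 1011010001101111111000010011 ; hops seen [H1] ; pick H1
  Q 52.64.35.96: descend 001101000 ; hops seen [H1] ; pick H1
  + 0.0.0.0/0 (H5) depth=0
  Q 234.237.187.49: descend 11101010111011011011101100110001 ; hops seen [H5,H3] ; pick H3

== LOOKUPS ==
["H0","H0","H5","H1","H1","H3"]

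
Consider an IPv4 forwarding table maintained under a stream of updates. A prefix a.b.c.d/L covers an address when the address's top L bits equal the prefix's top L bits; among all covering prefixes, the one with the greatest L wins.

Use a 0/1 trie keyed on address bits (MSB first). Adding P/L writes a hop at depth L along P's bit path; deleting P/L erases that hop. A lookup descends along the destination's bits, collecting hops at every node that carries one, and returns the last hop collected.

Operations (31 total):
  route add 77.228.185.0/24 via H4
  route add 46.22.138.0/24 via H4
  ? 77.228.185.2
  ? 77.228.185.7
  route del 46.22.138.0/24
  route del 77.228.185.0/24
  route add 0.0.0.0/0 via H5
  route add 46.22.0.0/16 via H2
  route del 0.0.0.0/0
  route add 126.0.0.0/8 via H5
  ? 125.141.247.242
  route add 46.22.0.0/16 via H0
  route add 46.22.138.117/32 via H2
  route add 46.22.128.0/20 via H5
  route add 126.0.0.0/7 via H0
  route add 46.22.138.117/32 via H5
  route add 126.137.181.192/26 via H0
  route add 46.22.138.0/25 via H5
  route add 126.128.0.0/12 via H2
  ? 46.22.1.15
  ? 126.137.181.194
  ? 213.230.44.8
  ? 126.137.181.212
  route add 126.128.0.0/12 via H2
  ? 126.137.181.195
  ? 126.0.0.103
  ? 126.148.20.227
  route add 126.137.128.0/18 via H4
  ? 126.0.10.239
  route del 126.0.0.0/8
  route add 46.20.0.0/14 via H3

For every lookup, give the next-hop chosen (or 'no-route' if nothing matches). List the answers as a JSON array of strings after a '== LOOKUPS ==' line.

Process each operation:
  + 77.228.185.0/24 (H4) depth=24
  + 46.22.138.0/24 (H4) depth=24
  ? 77.228.185.2  path d0:-→d1:-→d2:-→d3:-→d4:-→d5:-→d6:-→d7:-→d8:-→d9:-→d10:-→d11:-→d12:-→d13:-→d14:-→d15:-→d16:-→d17:-→d18:-→d19:-→d20:-→d21:-→d22:-→d23:-→d24:H4  best=H4
  ? 77.228.185.7  path d0:-→d1:-→d2:-→d3:-→d4:-→d5:-→d6:-→d7:-→d8:-→d9:-→d10:-→d11:-→d12:-→d13:-→d14:-→d15:-→d16:-→d17:-→d18:-→d19:-→d20:-→d21:-→d22:-→d23:-→d24:H4  best=H4
  - 46.22.138.0/24 clear@24
  - 77.228.185.0/24 clear@24
  + 0.0.0.0/0 (H5) depth=0
  + 46.22.0.0/16 (H2) depth=16
  - 0.0.0.0/0 clear@0
  + 126.0.0.0/8 (H5) depth=8
  ? 125.141.247.242  path d0:-→d1:-→d2:-→d3:-→d4:-→d5:-→d6:-  best=no-route
  + 46.22.0.0/16 (H0) depth=16
  + 46.22.138.117/32 (H2) depth=32
  + 46.22.128.0/20 (H5) depth=20
  + 126.0.0.0/7 (H0) depth=7
  + 46.22.138.117/32 (H5) depth=32
  + 126.137.181.192/26 (H0) depth=26
  + 46.22.138.0/25 (H5) depth=25
  + 126.128.0.0/12 (H2) depth=12
  ? 46.22.1.15  path d0:-→d1:-→d2:-→d3:-→d4:-→d5:-→d6:-→d7:-→d8:-→d9:-→d10:-→d11:-→d12:-→d13:-→d14:-→d15:-→d16:H0  best=H0
  ? 126.137.181.194  path d0:-→d1:-→d2:-→d3:-→d4:-→d5:-→d6:-→d7:H0→d8:H5→d9:-→d10:-→d11:-→d12:H2→d13:-→d14:-→d15:-→d16:-→d17:-→d18:-→d19:-→d20:-→d21:-→d22:-→d23:-→d24:-→d25:-→d26:H0  best=H0
  ? 213.230.44.8  path d0:-  best=no-route
  ? 126.137.181.212  path d0:-→d1:-→d2:-→d3:-→d4:-→d5:-→d6:-→d7:H0→d8:H5→d9:-→d10:-→d11:-→d12:H2→d13:-→d14:-→d15:-→d16:-→d17:-→d18:-→d19:-→d20:-→d21:-→d22:-→d23:-→d24:-→d25:-→d26:H0  best=H0
  + 126.128.0.0/12 (H2) depth=12
  ? 126.137.181.195  path d0:-→d1:-→d2:-→d3:-→d4:-→d5:-→d6:-→d7:H0→d8:H5→d9:-→d10:-→d11:-→d12:H2→d13:-→d14:-→d15:-→d16:-→d17:-→d18:-→d19:-→d20:-→d21:-→d22:-→d23:-→d24:-→d25:-→d26:H0  best=H0
  ? 126.0.0.103  path d0:-→d1:-→d2:-→d3:-→d4:-→d5:-→d6:-→d7:H0→d8:H5  best=H5
  ? 126.148.20.227  path d0:-→d1:-→d2:-→d3:-→d4:-→d5:-→d6:-→d7:H0→d8:H5→d9:-→d10:-→d11:-  best=H5
  + 126.137.128.0/18 (H4) depth=18
  ? 126.0.10.239  path d0:-→d1:-→d2:-→d3:-→d4:-→d5:-→d6:-→d7:H0→d8:H5  best=H5
  - 126.0.0.0/8 clear@8
  + 46.20.0.0/14 (H3) depth=14

== LOOKUPS ==
["H4","H4","no-route","H0","H0","no-route","H0","H0","H5","H5","H5"]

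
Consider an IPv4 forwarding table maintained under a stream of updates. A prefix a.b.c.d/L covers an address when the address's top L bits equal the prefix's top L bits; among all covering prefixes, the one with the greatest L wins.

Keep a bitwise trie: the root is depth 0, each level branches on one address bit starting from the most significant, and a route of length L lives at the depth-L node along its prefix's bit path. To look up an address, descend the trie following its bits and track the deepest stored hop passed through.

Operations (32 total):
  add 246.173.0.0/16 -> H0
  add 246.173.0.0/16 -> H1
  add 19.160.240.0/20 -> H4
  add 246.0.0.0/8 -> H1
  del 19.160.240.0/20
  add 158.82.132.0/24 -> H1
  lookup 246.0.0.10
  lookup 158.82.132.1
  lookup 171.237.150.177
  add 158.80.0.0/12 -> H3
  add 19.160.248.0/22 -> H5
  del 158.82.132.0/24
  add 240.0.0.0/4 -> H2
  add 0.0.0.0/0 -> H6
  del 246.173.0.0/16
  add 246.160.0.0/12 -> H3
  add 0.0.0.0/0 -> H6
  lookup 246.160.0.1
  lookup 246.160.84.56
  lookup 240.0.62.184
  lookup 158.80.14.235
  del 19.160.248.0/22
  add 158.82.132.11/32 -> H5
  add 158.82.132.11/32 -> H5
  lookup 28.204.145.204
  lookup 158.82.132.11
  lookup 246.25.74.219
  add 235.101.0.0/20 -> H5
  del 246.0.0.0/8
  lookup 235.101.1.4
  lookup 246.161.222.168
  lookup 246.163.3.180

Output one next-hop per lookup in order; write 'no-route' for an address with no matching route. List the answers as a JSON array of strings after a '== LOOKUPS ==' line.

Trace:
  add 246.173.0.0/16 -> H0 at depth 16
  add 246.173.0.0/16 -> H1 at depth 16
  add 19.160.240.0/20 -> H4 at depth 20
  add 246.0.0.0/8 -> H1 at depth 8
  - 19.160.240.0/20 clear@20
  add 158.82.132.0/24 -> H1 at depth 24
  Q 246.0.0.10: descend 11110110 ; hops seen [H1] ; pick H1
  Q 158.82.132.1: descend 100111100101001010000100 ; hops seen [H1] ; pick H1
  Q 171.237.150.177: descend 10 ; hops seen [∅] ; pick no-route
  add 158.80.0.0/12 -> H3 at depth 12
  add 19.160.248.0/22 -> H5 at depth 22
  - 158.82.132.0/24 clear@24
  add 240.0.0.0/4 -> H2 at depth 4
  add 0.0.0.0/0 -> H6 at depth 0
  - 246.173.0.0/16 clear@16
  add 246.160.0.0/12 -> H3 at depth 12
  add 0.0.0.0/0 -> H6 at depth 0
  Q 246.160.0.1: descend 111101101010 ; hops seen [H6,H2,H1,H3] ; pick H3
  Q 246.160.84.56: descend 111101101010 ; hops seen [H6,H2,H1,H3] ; pick H3
  Q 240.0.62.184: descend 11110 ; hops seen [H6,H2] ; pick H2
  Q 158.80.14.235: descend 10011110010100 ; hops seen [H6,H3] ; pick H3
  - 19.160.248.0/22 clear@22
  add 158.82.132.11/32 -> H5 at depth 32
  add 158.82.132.11/32 -> H5 at depth 32
  Q 28.204.145.204: descend 0001 ; hops seen [H6] ; pick H6
  Q 158.82.132.11: descend 10011110010100101000010000001011 ; hops seen [H6,H3,H5] ; pick H5
  Q 246.25.74.219: descend 11110110 ; hops seen [H6,H2,H1] ; pick H1
  add 235.101.0.0/20 -> H5 at depth 20
  - 246.0.0.0/8 clear@8
  Q 235.101.1.4: descend 11101011011001010000 ; hops seen [H6,H5] ; pick H5
  Q 246.161.222.168: descend 111101101010 ; hops seen [H6,H2,H3] ; pick H3
  Q 246.163.3.180: descend 111101101010 ; hops seen [H6,H2,H3] ; pick H3

== LOOKUPS ==
["H1","H1","no-route","H3","H3","H2","H3","H6","H5","H1","H5","H3","H3"]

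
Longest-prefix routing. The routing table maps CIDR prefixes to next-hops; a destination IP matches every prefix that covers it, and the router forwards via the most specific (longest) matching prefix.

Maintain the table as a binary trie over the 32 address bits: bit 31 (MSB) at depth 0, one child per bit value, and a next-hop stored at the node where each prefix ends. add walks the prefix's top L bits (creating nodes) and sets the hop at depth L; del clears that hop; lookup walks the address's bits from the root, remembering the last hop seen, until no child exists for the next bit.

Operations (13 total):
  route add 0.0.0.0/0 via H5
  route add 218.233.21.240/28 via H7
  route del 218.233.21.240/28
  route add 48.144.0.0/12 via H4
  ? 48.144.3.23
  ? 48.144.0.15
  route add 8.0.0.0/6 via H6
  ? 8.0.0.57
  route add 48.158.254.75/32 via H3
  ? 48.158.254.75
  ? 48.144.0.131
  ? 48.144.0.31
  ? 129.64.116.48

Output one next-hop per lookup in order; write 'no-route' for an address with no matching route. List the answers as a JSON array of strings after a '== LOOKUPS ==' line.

Process each operation:
  + 0.0.0.0/0 (H5) depth=0
  + 218.233.21.240/28 (H7) depth=28
  - 218.233.21.240/28 clear@28
  + 48.144.0.0/12 (H4) depth=12
  ? 48.144.3.23  path d0:H5→d1:-→d2:-→d3:-→d4:-→d5:-→d6:-→d7:-→d8:-→d9:-→d10:-→d11:-→d12:H4  best=H4
  ? 48.144.0.15  path d0:H5→d1:-→d2:-→d3:-→d4:-→d5:-→d6:-→d7:-→d8:-→d9:-→d10:-→d11:-→d12:H4  best=H4
  + 8.0.0.0/6 (H6) depth=6
  ? 8.0.0.57  path d0:H5→d1:-→d2:-→d3:-→d4:-→d5:-→d6:H6  best=H6
  + 48.158.254.75/32 (H3) depth=32
  ? 48.158.254.75  path d0:H5→d1:-→d2:-→d3:-→d4:-→d5:-→d6:-→d7:-→d8:-→d9:-→d10:-→d11:-→d12:H4→d13:-→d14:-→d15:-→d16:-→d17:-→d18:-→d19:-→d20:-→d21:-→d22:-→d23:-→d24:-→d25:-→d26:-→d27:-→d28:-→d29:-→d30:-→d31:-→d32:H3  best=H3
  ? 48.144.0.131  path d0:H5→d1:-→d2:-→d3:-→d4:-→d5:-→d6:-→d7:-→d8:-→d9:-→d10:-→d11:-→d12:H4  best=H4
  ? 48.144.0.31  path d0:H5→d1:-→d2:-→d3:-→d4:-→d5:-→d6:-→d7:-→d8:-→d9:-→d10:-→d11:-→d12:H4  best=H4
  ? 129.64.116.48  path d0:H5→d1:-  best=H5

== LOOKUPS ==
["H4","H4","H6","H3","H4","H4","H5"]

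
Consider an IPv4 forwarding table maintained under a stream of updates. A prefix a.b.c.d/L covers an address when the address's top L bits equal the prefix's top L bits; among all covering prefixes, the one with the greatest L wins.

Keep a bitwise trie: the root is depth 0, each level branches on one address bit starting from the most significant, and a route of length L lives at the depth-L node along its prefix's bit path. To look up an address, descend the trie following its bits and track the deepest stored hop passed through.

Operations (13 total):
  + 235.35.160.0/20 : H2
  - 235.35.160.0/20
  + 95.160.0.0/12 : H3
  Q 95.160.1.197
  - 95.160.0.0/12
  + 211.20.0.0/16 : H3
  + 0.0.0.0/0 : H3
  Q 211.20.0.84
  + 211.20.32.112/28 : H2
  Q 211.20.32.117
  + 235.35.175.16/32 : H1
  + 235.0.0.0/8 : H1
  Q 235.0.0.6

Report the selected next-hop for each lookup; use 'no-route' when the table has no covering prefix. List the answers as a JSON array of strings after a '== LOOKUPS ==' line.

Trace:
  + 235.35.160.0/20 (H2) depth=20
  - 235.35.160.0/20 clear@20
  + 95.160.0.0/12 (H3) depth=12
  Q 95.160.1.197: descend 010111111010 ; hops seen [H3] ; pick H3
  - 95.160.0.0/12 clear@12
  + 211.20.0.0/16 (H3) depth=16
  + 0.0.0.0/0 (H3) depth=0
  Q 211.20.0.84: descend 1101001100010100 ; hops seen [H3,H3] ; pick H3
  + 211.20.32.112/28 (H2) depth=28
  Q 211.20.32.117: descend 1101001100010100001000000111 ; hops seen [H3,H3,H2] ; pick H2
  + 235.35.175.16/32 (H1) depth=32
  + 235.0.0.0/8 (H1) depth=8
  Q 235.0.0.6: descend 1110101100 ; hops seen [H3,H1] ; pick H1

== LOOKUPS ==
["H3","H3","H2","H1"]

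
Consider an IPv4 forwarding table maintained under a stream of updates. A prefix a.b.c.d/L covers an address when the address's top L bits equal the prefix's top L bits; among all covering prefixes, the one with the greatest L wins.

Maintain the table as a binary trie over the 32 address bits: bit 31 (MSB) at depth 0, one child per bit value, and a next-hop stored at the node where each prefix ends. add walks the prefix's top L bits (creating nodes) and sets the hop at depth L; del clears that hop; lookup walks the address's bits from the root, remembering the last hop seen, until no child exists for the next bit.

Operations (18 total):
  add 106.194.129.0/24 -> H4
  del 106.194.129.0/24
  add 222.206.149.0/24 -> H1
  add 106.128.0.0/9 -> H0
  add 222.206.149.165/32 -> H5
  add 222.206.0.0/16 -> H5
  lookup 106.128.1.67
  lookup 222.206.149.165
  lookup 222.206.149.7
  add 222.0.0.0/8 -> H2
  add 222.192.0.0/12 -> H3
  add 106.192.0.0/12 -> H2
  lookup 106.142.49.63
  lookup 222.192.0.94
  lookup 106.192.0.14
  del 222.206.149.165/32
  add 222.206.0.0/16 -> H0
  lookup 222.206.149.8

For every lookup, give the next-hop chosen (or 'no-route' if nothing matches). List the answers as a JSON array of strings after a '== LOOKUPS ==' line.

Apply in order:
  + 106.194.129.0/24 (H4) depth=24
  - 106.194.129.0/24 clear@24
  + 222.206.149.0/24 (H1) depth=24
  + 106.128.0.0/9 (H0) depth=9
  + 222.206.149.165/32 (H5) depth=32
  + 222.206.0.0/16 (H5) depth=16
  ? 106.128.1.67  path d0:-→d1:-→d2:-→d3:-→d4:-→d5:-→d6:-→d7:-→d8:-→d9:H0  best=H0
  ? 222.206.149.165  path d0:-→d1:-→d2:-→d3:-→d4:-→d5:-→d6:-→d7:-→d8:-→d9:-→d10:-→d11:-→d12:-→d13:-→d14:-→d15:-→d16:H5→d17:-→d18:-→d19:-→d20:-→d21:-→d22:-→d23:-→d24:H1→d25:-→d26:-→d27:-→d28:-→d29:-→d30:-→d31:-→d32:H5  best=H5
  ? 222.206.149.7  path d0:-→d1:-→d2:-→d3:-→d4:-→d5:-→d6:-→d7:-→d8:-→d9:-→d10:-→d11:-→d12:-→d13:-→d14:-→d15:-→d16:H5→d17:-→d18:-→d19:-→d20:-→d21:-→d22:-→d23:-→d24:H1  best=H1
  + 222.0.0.0/8 (H2) depth=8
  + 222.192.0.0/12 (H3) depth=12
  + 106.192.0.0/12 (H2) depth=12
  ? 106.142.49.63  path d0:-→d1:-→d2:-→d3:-→d4:-→d5:-→d6:-→d7:-→d8:-→d9:H0  best=H0
  ? 222.192.0.94  path d0:-→d1:-→d2:-→d3:-→d4:-→d5:-→d6:-→d7:-→d8:H2→d9:-→d10:-→d11:-→d12:H3  best=H3
  ? 106.192.0.14  path d0:-→d1:-→d2:-→d3:-→d4:-→d5:-→d6:-→d7:-→d8:-→d9:H0→d10:-→d11:-→d12:H2→d13:-→d14:-  best=H2
  - 222.206.149.165/32 clear@32
  + 222.206.0.0/16 (H0) depth=16
  ? 222.206.149.8  path d0:-→d1:-→d2:-→d3:-→d4:-→d5:-→d6:-→d7:-→d8:H2→d9:-→d10:-→d11:-→d12:H3→d13:-→d14:-→d15:-→d16:H0→d17:-→d18:-→d19:-→d20:-→d21:-→d22:-→d23:-→d24:H1  best=H1

== LOOKUPS ==
["H0","H5","H1","H0","H3","H2","H1"]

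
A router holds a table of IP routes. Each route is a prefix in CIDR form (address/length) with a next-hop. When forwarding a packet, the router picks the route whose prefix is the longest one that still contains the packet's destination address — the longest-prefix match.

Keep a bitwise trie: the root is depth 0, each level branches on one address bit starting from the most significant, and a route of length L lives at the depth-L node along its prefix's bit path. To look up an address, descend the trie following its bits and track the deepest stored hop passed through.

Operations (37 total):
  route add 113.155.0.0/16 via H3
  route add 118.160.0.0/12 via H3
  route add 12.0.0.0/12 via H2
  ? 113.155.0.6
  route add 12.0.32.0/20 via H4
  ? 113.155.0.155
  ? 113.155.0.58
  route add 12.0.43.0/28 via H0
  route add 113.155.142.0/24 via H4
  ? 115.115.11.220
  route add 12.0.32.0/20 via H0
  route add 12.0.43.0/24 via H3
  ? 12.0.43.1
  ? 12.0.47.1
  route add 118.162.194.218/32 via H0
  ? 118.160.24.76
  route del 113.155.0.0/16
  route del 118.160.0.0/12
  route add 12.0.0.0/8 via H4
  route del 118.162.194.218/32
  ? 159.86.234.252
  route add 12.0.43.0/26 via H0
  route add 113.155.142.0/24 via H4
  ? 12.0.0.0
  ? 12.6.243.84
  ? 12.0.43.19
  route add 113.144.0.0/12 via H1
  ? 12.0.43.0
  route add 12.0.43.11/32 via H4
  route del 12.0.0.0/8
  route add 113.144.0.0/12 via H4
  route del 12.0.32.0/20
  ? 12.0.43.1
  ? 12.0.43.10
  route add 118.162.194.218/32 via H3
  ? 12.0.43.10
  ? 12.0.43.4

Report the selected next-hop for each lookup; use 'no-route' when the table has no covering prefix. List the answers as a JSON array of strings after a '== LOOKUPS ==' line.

Trace:
  add 113.155.0.0/16 -> H3 at depth 16
  add 118.160.0.0/12 -> H3 at depth 12
  add 12.0.0.0/12 -> H2 at depth 12
  ? 113.155.0.6  path d0:-→d1:-→d2:-→d3:-→d4:-→d5:-→d6:-→d7:-→d8:-→d9:-→d10:-→d11:-→d12:-→d13:-→d14:-→d15:-→d16:H3  best=H3
  add 12.0.32.0/20 -> H4 at depth 20
  ? 113.155.0.155  path d0:-→d1:-→d2:-→d3:-→d4:-→d5:-→d6:-→d7:-→d8:-→d9:-→d10:-→d11:-→d12:-→d13:-→d14:-→d15:-→d16:H3  best=H3
  ? 113.155.0.58  path d0:-→d1:-→d2:-→d3:-→d4:-→d5:-→d6:-→d7:-→d8:-→d9:-→d10:-→d11:-→d12:-→d13:-→d14:-→d15:-→d16:H3  best=H3
  add 12.0.43.0/28 -> H0 at depth 28
  add 113.155.142.0/24 -> H4 at depth 24
  ? 115.115.11.220  path d0:-→d1:-→d2:-→d3:-→d4:-→d5:-→d6:-  best=no-route
  add 12.0.32.0/20 -> H0 at depth 20
  add 12.0.43.0/24 -> H3 at depth 24
  ? 12.0.43.1  path d0:-→d1:-→d2:-→d3:-→d4:-→d5:-→d6:-→d7:-→d8:-→d9:-→d10:-→d11:-→d12:H2→d13:-→d14:-→d15:-→d16:-→d17:-→d18:-→d19:-→d20:H0→d21:-→d22:-→d23:-→d24:H3→d25:-→d26:-→d27:-→d28:H0  best=H0
  ? 12.0.47.1  path d0:-→d1:-→d2:-→d3:-→d4:-→d5:-→d6:-→d7:-→d8:-→d9:-→d10:-→d11:-→d12:H2→d13:-→d14:-→d15:-→d16:-→d17:-→d18:-→d19:-→d20:H0→d21:-  best=H0
  add 118.162.194.218/32 -> H0 at depth 32
  ? 118.160.24.76  path d0:-→d1:-→d2:-→d3:-→d4:-→d5:-→d6:-→d7:-→d8:-→d9:-→d10:-→d11:-→d12:H3→d13:-→d14:-  best=H3
  - 113.155.0.0/16 clear@16
  - 118.160.0.0/12 clear@12
  add 12.0.0.0/8 -> H4 at depth 8
  - 118.162.194.218/32 clear@32
  ? 159.86.234.252  path d0:-  best=no-route
  add 12.0.43.0/26 -> H0 at depth 26
  add 113.155.142.0/24 -> H4 at depth 24
  ? 12.0.0.0  path d0:-→d1:-→d2:-→d3:-→d4:-→d5:-→d6:-→d7:-→d8:H4→d9:-→d10:-→d11:-→d12:H2→d13:-→d14:-→d15:-→d16:-→d17:-→d18:-  best=H2
  ? 12.6.243.84  path d0:-→d1:-→d2:-→d3:-→d4:-→d5:-→d6:-→d7:-→d8:H4→d9:-→d10:-→d11:-→d12:H2→d13:-  best=H2
  ? 12.0.43.19  path d0:-→d1:-→d2:-→d3:-→d4:-→d5:-→d6:-→d7:-→d8:H4→d9:-→d10:-→d11:-→d12:H2→d13:-→d14:-→d15:-→d16:-→d17:-→d18:-→d19:-→d20:H0→d21:-→d22:-→d23:-→d24:H3→d25:-→d26:H0→d27:-  best=H0
  add 113.144.0.0/12 -> H1 at depth 12
  ? 12.0.43.0  path d0:-→d1:-→d2:-→d3:-→d4:-→d5:-→d6:-→d7:-→d8:H4→d9:-→d10:-→d11:-→d12:H2→d13:-→d14:-→d15:-→d16:-→d17:-→d18:-→d19:-→d20:H0→d21:-→d22:-→d23:-→d24:H3→d25:-→d26:H0→d27:-→d28:H0  best=H0
  add 12.0.43.11/32 -> H4 at depth 32
  - 12.0.0.0/8 clear@8
  add 113.144.0.0/12 -> H4 at depth 12
  - 12.0.32.0/20 clear@20
  ? 12.0.43.1  path d0:-→d1:-→d2:-→d3:-→d4:-→d5:-→d6:-→d7:-→d8:-→d9:-→d10:-→d11:-→d12:H2→d13:-→d14:-→d15:-→d16:-→d17:-→d18:-→d19:-→d20:-→d21:-→d22:-→d23:-→d24:H3→d25:-→d26:H0→d27:-→d28:H0  best=H0
  ? 12.0.43.10  path d0:-→d1:-→d2:-→d3:-→d4:-→d5:-→d6:-→d7:-→d8:-→d9:-→d10:-→d11:-→d12:H2→d13:-→d14:-→d15:-→d16:-→d17:-→d18:-→d19:-→d20:-→d21:-→d22:-→d23:-→d24:H3→d25:-→d26:H0→d27:-→d28:H0→d29:-→d30:-→d31:-  best=H0
  add 118.162.194.218/32 -> H3 at depth 32
  ? 12.0.43.10  path d0:-→d1:-→d2:-→d3:-→d4:-→d5:-→d6:-→d7:-→d8:-→d9:-→d10:-→d11:-→d12:H2→d13:-→d14:-→d15:-→d16:-→d17:-→d18:-→d19:-→d20:-→d21:-→d22:-→d23:-→d24:H3→d25:-→d26:H0→d27:-→d28:H0→d29:-→d30:-→d31:-  best=H0
  ? 12.0.43.4  path d0:-→d1:-→d2:-→d3:-→d4:-→d5:-→d6:-→d7:-→d8:-→d9:-→d10:-→d11:-→d12:H2→d13:-→d14:-→d15:-→d16:-→d17:-→d18:-→d19:-→d20:-→d21:-→d22:-→d23:-→d24:H3→d25:-→d26:H0→d27:-→d28:H0  best=H0

== LOOKUPS ==
["H3","H3","H3","no-route","H0","H0","H3","no-route","H2","H2","H0","H0","H0","H0","H0","H0"]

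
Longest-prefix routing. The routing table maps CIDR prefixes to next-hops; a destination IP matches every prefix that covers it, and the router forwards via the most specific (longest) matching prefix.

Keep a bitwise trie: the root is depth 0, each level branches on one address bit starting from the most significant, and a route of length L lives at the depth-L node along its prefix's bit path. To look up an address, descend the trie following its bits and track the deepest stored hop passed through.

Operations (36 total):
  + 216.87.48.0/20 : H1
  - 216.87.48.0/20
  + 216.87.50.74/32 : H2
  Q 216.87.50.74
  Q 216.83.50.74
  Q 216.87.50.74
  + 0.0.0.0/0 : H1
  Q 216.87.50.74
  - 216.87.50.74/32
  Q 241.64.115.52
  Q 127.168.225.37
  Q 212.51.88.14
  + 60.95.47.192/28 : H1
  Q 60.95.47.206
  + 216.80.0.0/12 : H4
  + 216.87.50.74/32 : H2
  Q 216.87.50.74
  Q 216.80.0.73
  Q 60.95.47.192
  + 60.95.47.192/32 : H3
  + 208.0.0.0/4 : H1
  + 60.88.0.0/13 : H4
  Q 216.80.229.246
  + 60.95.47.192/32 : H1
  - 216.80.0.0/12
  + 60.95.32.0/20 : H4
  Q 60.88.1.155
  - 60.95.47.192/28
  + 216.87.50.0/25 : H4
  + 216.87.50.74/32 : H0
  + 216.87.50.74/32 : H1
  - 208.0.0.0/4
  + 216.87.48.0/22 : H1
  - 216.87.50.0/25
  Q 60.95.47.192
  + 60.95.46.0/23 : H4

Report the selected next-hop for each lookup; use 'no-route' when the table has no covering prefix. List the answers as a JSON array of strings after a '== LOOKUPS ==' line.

Trace:
  add 216.87.48.0/20 -> H1 at depth 20
  - 216.87.48.0/20 clear@20
  add 216.87.50.74/32 -> H2 at depth 32
  lookup 216.87.50.74: bits 11011000010101110011001001001010 walk d0:-→d1:-→d2:-→d3:-→d4:-→d5:-→d6:-→d7:-→d8:-→d9:-→d10:-→d11:-→d12:-→d13:-→d14:-→d15:-→d16:-→d17:-→d18:-→d19:-→d20:-→d21:-→d22:-→d23:-→d24:-→d25:-→d26:-→d27:-→d28:-→d29:-→d30:-→d31:-→d32:H2 -> H2
  lookup 216.83.50.74: bits 1101100001010 walk d0:-→d1:-→d2:-→d3:-→d4:-→d5:-→d6:-→d7:-→d8:-→d9:-→d10:-→d11:-→d12:-→d13:- -> no-route
  lookup 216.87.50.74: bits 11011000010101110011001001001010 walk d0:-→d1:-→d2:-→d3:-→d4:-→d5:-→d6:-→d7:-→d8:-→d9:-→d10:-→d11:-→d12:-→d13:-→d14:-→d15:-→d16:-→d17:-→d18:-→d19:-→d20:-→d21:-→d22:-→d23:-→d24:-→d25:-→d26:-→d27:-→d28:-→d29:-→d30:-→d31:-→d32:H2 -> H2
  add 0.0.0.0/0 -> H1 at depth 0
  lookup 216.87.50.74: bits 11011000010101110011001001001010 walk d0:H1→d1:-→d2:-→d3:-→d4:-→d5:-→d6:-→d7:-→d8:-→d9:-→d10:-→d11:-→d12:-→d13:-→d14:-→d15:-→d16:-→d17:-→d18:-→d19:-→d20:-→d21:-→d22:-→d23:-→d24:-→d25:-→d26:-→d27:-→d28:-→d29:-→d30:-→d31:-→d32:H2 -> H2
  - 216.87.50.74/32 clear@32
  lookup 241.64.115.52: bits 11 walk d0:H1→d1:-→d2:- -> H1
  lookup 127.168.225.37: bits ε walk d0:H1 -> H1
  lookup 212.51.88.14: bits 1101 walk d0:H1→d1:-→d2:-→d3:-→d4:- -> H1
  add 60.95.47.192/28 -> H1 at depth 28
  lookup 60.95.47.206: bits 0011110001011111001011111100 walk d0:H1→d1:-→d2:-→d3:-→d4:-→d5:-→d6:-→d7:-→d8:-→d9:-→d10:-→d11:-→d12:-→d13:-→d14:-→d15:-→d16:-→d17:-→d18:-→d19:-→d20:-→d21:-→d22:-→d23:-→d24:-→d25:-→d26:-→d27:-→d28:H1 -> H1
  add 216.80.0.0/12 -> H4 at depth 12
  add 216.87.50.74/32 -> H2 at depth 32
  lookup 216.87.50.74: bits 11011000010101110011001001001010 walk d0:H1→d1:-→d2:-→d3:-→d4:-→d5:-→d6:-→d7:-→d8:-→d9:-→d10:-→d11:-→d12:H4→d13:-→d14:-→d15:-→d16:-→d17:-→d18:-→d19:-→d20:-→d21:-→d22:-→d23:-→d24:-→d25:-→d26:-→d27:-→d28:-→d29:-→d30:-→d31:-→d32:H2 -> H2
  lookup 216.80.0.73: bits 1101100001010 walk d0:H1→d1:-→d2:-→d3:-→d4:-→d5:-→d6:-→d7:-→d8:-→d9:-→d10:-→d11:-→d12:H4→d13:- -> H4
  lookup 60.95.47.192: bits 0011110001011111001011111100 walk d0:H1→d1:-→d2:-→d3:-→d4:-→d5:-→d6:-→d7:-→d8:-→d9:-→d10:-→d11:-→d12:-→d13:-→d14:-→d15:-→d16:-→d17:-→d18:-→d19:-→d20:-→d21:-→d22:-→d23:-→d24:-→d25:-→d26:-→d27:-→d28:H1 -> H1
  add 60.95.47.192/32 -> H3 at depth 32
  add 208.0.0.0/4 -> H1 at depth 4
  add 60.88.0.0/13 -> H4 at depth 13
  lookup 216.80.229.246: bits 1101100001010 walk d0:H1→d1:-→d2:-→d3:-→d4:H1→d5:-→d6:-→d7:-→d8:-→d9:-→d10:-→d11:-→d12:H4→d13:- -> H4
  add 60.95.47.192/32 -> H1 at depth 32
  - 216.80.0.0/12 clear@12
  add 60.95.32.0/20 -> H4 at depth 20
  lookup 60.88.1.155: bits 0011110001011 walk d0:H1→d1:-→d2:-→d3:-→d4:-→d5:-→d6:-→d7:-→d8:-→d9:-→d10:-→d11:-→d12:-→d13:H4 -> H4
  - 60.95.47.192/28 clear@28
  add 216.87.50.0/25 -> H4 at depth 25
  add 216.87.50.74/32 -> H0 at depth 32
  add 216.87.50.74/32 -> H1 at depth 32
  - 208.0.0.0/4 clear@4
  add 216.87.48.0/22 -> H1 at depth 22
  - 216.87.50.0/25 clear@25
  lookup 60.95.47.192: bits 00111100010111110010111111000000 walk d0:H1→d1:-→d2:-→d3:-→d4:-→d5:-→d6:-→d7:-→d8:-→d9:-→d10:-→d11:-→d12:-→d13:H4→d14:-→d15:-→d16:-→d17:-→d18:-→d19:-→d20:H4→d21:-→d22:-→d23:-→d24:-→d25:-→d26:-→d27:-→d28:-→d29:-→d30:-→d31:-→d32:H1 -> H1
  add 60.95.46.0/23 -> H4 at depth 23

== LOOKUPS ==
["H2","no-route","H2","H2","H1","H1","H1","H1","H2","H4","H1","H4","H4","H1"]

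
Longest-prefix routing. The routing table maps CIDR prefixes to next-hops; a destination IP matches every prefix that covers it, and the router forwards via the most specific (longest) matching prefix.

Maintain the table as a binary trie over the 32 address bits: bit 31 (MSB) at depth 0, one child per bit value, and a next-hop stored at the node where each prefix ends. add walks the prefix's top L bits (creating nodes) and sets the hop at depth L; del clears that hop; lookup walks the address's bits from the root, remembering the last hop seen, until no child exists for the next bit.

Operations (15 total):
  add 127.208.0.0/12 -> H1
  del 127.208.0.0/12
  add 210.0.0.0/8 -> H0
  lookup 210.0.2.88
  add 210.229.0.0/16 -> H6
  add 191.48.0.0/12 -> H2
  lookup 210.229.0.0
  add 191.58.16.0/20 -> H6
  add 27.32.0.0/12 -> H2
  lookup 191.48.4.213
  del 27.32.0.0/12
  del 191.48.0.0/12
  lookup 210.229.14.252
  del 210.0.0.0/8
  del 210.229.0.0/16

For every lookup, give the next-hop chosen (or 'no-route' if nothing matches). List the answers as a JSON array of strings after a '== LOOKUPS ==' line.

Process each operation:
  + 127.208.0.0/12 (H1) depth=12
  - 127.208.0.0/12 clear@12
  + 210.0.0.0/8 (H0) depth=8
  Q 210.0.2.88: descend 11010010 ; hops seen [H0] ; pick H0
  + 210.229.0.0/16 (H6) depth=16
  + 191.48.0.0/12 (H2) depth=12
  Q 210.229.0.0: descend 1101001011100101 ; hops seen [H0,H6] ; pick H6
  + 191.58.16.0/20 (H6) depth=20
  + 27.32.0.0/12 (H2) depth=12
  Q 191.48.4.213: descend 101111110011 ; hops seen [H2] ; pick H2
  - 27.32.0.0/12 clear@12
  - 191.48.0.0/12 clear@12
  Q 210.229.14.252: descend 1101001011100101 ; hops seen [H0,H6] ; pick H6
  - 210.0.0.0/8 clear@8
  - 210.229.0.0/16 clear@16

== LOOKUPS ==
["H0","H6","H2","H6"]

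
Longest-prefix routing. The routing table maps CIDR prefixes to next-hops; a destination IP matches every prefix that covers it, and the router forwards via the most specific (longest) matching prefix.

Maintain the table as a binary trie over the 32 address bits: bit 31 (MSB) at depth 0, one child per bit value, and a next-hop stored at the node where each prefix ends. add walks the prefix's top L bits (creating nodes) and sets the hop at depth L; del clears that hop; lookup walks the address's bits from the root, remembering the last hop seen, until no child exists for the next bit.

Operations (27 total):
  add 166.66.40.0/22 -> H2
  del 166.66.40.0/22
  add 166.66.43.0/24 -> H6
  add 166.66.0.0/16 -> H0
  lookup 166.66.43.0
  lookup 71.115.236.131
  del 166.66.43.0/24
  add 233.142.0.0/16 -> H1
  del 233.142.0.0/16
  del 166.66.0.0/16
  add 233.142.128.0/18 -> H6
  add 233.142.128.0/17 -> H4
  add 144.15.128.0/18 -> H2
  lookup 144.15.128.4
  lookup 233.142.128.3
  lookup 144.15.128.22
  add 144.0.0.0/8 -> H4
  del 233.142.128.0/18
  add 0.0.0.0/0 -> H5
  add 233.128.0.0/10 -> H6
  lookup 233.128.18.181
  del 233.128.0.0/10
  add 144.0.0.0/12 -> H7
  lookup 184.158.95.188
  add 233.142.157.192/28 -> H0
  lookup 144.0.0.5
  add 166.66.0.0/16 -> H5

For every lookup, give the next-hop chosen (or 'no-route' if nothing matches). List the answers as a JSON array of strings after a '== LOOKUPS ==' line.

Apply in order:
  + 166.66.40.0/22 (H2) depth=22
  - 166.66.40.0/22 clear@22
  + 166.66.43.0/24 (H6) depth=24
  + 166.66.0.0/16 (H0) depth=16
  lookup 166.66.43.0: bits 101001100100001000101011 walk d0:-→d1:-→d2:-→d3:-→d4:-→d5:-→d6:-→d7:-→d8:-→d9:-→d10:-→d11:-→d12:-→d13:-→d14:-→d15:-→d16:H0→d17:-→d18:-→d19:-→d20:-→d21:-→d22:-→d23:-→d24:H6 -> H6
  lookup 71.115.236.131: bits ε walk d0:- -> no-route
  - 166.66.43.0/24 clear@24
  + 233.142.0.0/16 (H1) depth=16
  - 233.142.0.0/16 clear@16
  - 166.66.0.0/16 clear@16
  + 233.142.128.0/18 (H6) depth=18
  + 233.142.128.0/17 (H4) depth=17
  + 144.15.128.0/18 (H2) depth=18
  lookup 144.15.128.4: bits 100100000000111110 walk d0:-→d1:-→d2:-→d3:-→d4:-→d5:-→d6:-→d7:-→d8:-→d9:-→d10:-→d11:-→d12:-→d13:-→d14:-→d15:-→d16:-→d17:-→d18:H2 -> H2
  lookup 233.142.128.3: bits 111010011000111010 walk d0:-→d1:-→d2:-→d3:-→d4:-→d5:-→d6:-→d7:-→d8:-→d9:-→d10:-→d11:-→d12:-→d13:-→d14:-→d15:-→d16:-→d17:H4→d18:H6 -> H6
  lookup 144.15.128.22: bits 100100000000111110 walk d0:-→d1:-→d2:-→d3:-→d4:-→d5:-→d6:-→d7:-→d8:-→d9:-→d10:-→d11:-→d12:-→d13:-→d14:-→d15:-→d16:-→d17:-→d18:H2 -> H2
  + 144.0.0.0/8 (H4) depth=8
  - 233.142.128.0/18 clear@18
  + 0.0.0.0/0 (H5) depth=0
  + 233.128.0.0/10 (H6) depth=10
  lookup 233.128.18.181: bits 111010011000 walk d0:H5→d1:-→d2:-→d3:-→d4:-→d5:-→d6:-→d7:-→d8:-→d9:-→d10:H6→d11:-→d12:- -> H6
  - 233.128.0.0/10 clear@10
  + 144.0.0.0/12 (H7) depth=12
  lookup 184.158.95.188: bits 101 walk d0:H5→d1:-→d2:-→d3:- -> H5
  + 233.142.157.192/28 (H0) depth=28
  lookup 144.0.0.5: bits 100100000000 walk d0:H5→d1:-→d2:-→d3:-→d4:-→d5:-→d6:-→d7:-→d8:H4→d9:-→d10:-→d11:-→d12:H7 -> H7
  + 166.66.0.0/16 (H5) depth=16

== LOOKUPS ==
["H6","no-route","H2","H6","H2","H6","H5","H7"]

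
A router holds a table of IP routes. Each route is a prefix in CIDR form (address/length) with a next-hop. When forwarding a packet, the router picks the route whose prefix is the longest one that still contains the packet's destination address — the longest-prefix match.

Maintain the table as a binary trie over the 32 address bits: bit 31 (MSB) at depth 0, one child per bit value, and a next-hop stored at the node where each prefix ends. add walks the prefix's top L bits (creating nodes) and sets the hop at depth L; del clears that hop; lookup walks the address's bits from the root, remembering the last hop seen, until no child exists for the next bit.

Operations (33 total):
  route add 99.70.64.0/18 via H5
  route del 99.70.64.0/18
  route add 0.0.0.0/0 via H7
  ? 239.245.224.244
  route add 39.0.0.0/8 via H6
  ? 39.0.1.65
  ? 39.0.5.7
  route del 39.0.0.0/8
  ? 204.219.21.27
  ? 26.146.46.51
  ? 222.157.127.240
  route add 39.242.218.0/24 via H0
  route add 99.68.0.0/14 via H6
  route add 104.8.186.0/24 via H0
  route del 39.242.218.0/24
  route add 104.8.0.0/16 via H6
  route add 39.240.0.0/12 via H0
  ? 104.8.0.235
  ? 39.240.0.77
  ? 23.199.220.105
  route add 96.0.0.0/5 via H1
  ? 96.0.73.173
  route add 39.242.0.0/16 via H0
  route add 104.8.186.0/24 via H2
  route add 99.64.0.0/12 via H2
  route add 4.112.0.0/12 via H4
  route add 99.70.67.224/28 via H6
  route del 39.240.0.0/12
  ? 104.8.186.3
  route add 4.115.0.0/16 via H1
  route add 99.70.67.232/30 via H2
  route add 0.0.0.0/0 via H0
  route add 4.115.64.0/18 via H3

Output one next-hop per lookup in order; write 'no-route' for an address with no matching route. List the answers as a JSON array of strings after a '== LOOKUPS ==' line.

Apply in order:
  + 99.70.64.0/18 (H5) depth=18
  del 99.70.64.0/18 (clear depth 18)
  + 0.0.0.0/0 (H7) depth=0
  ? 239.245.224.244  path d0:H7  best=H7
  + 39.0.0.0/8 (H6) depth=8
  ? 39.0.1.65  path d0:H7→d1:-→d2:-→d3:-→d4:-→d5:-→d6:-→d7:-→d8:H6  best=H6
  ? 39.0.5.7  path d0:H7→d1:-→d2:-→d3:-→d4:-→d5:-→d6:-→d7:-→d8:H6  best=H6
  del 39.0.0.0/8 (clear depth 8)
  ? 204.219.21.27  path d0:H7  best=H7
  ? 26.146.46.51  path d0:H7→d1:-→d2:-  best=H7
  ? 222.157.127.240  path d0:H7  best=H7
  + 39.242.218.0/24 (H0) depth=24
  + 99.68.0.0/14 (H6) depth=14
  + 104.8.186.0/24 (H0) depth=24
  del 39.242.218.0/24 (clear depth 24)
  + 104.8.0.0/16 (H6) depth=16
  + 39.240.0.0/12 (H0) depth=12
  ? 104.8.0.235  path d0:H7→d1:-→d2:-→d3:-→d4:-→d5:-→d6:-→d7:-→d8:-→d9:-→d10:-→d11:-→d12:-→d13:-→d14:-→d15:-→d16:H6  best=H6
  ? 39.240.0.77  path d0:H7→d1:-→d2:-→d3:-→d4:-→d5:-→d6:-→d7:-→d8:-→d9:-→d10:-→d11:-→d12:H0→d13:-→d14:-  best=H0
  ? 23.199.220.105  path d0:H7→d1:-→d2:-  best=H7
  + 96.0.0.0/5 (H1) depth=5
  ? 96.0.73.173  path d0:H7→d1:-→d2:-→d3:-→d4:-→d5:H1→d6:-  best=H1
  + 39.242.0.0/16 (H0) depth=16
  + 104.8.186.0/24 (H2) depth=24
  + 99.64.0.0/12 (H2) depth=12
  + 4.112.0.0/12 (H4) depth=12
  + 99.70.67.224/28 (H6) depth=28
  del 39.240.0.0/12 (clear depth 12)
  ? 104.8.186.3  path d0:H7→d1:-→d2:-→d3:-→d4:-→d5:-→d6:-→d7:-→d8:-→d9:-→d10:-→d11:-→d12:-→d13:-→d14:-→d15:-→d16:H6→d17:-→d18:-→d19:-→d20:-→d21:-→d22:-→d23:-→d24:H2  best=H2
  + 4.115.0.0/16 (H1) depth=16
  + 99.70.67.232/30 (H2) depth=30
  + 0.0.0.0/0 (H0) depth=0
  + 4.115.64.0/18 (H3) depth=18

== LOOKUPS ==
["H7","H6","H6","H7","H7","H7","H6","H0","H7","H1","H2"]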